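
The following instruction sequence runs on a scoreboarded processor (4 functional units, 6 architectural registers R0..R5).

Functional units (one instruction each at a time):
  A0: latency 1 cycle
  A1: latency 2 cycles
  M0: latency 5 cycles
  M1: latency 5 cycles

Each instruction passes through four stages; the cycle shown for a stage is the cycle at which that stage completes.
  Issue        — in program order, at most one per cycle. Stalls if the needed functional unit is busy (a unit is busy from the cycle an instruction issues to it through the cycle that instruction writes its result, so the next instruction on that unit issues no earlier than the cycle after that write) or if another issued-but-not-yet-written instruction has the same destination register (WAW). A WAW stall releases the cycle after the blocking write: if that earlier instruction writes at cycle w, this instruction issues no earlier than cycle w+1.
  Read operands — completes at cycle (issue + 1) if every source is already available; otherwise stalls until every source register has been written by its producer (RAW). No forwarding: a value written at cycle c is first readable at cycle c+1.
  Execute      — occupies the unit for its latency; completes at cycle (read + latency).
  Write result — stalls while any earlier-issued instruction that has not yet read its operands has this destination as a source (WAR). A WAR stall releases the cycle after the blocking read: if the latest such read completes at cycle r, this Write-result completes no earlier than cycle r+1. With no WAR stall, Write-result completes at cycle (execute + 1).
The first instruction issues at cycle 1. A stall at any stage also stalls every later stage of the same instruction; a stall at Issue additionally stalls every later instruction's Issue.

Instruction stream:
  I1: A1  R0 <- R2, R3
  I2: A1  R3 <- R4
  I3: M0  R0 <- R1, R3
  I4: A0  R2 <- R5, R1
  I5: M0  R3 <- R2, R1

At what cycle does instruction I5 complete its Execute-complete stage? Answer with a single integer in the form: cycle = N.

cycle = 24

I1  is:1  ro:2  ex:4  wr:5
I2  is:6  ro:7  ex:9  wr:10  — struct: A1 busy until I1 writes@5
I3  is:7  ro:11  ex:16  wr:17  — RAW R3: wait I2 write@10
I4  is:8  ro:9  ex:10  wr:11
I5  is:18  ro:19  ex:24  wr:25  — struct: M0 busy until I3 writes@17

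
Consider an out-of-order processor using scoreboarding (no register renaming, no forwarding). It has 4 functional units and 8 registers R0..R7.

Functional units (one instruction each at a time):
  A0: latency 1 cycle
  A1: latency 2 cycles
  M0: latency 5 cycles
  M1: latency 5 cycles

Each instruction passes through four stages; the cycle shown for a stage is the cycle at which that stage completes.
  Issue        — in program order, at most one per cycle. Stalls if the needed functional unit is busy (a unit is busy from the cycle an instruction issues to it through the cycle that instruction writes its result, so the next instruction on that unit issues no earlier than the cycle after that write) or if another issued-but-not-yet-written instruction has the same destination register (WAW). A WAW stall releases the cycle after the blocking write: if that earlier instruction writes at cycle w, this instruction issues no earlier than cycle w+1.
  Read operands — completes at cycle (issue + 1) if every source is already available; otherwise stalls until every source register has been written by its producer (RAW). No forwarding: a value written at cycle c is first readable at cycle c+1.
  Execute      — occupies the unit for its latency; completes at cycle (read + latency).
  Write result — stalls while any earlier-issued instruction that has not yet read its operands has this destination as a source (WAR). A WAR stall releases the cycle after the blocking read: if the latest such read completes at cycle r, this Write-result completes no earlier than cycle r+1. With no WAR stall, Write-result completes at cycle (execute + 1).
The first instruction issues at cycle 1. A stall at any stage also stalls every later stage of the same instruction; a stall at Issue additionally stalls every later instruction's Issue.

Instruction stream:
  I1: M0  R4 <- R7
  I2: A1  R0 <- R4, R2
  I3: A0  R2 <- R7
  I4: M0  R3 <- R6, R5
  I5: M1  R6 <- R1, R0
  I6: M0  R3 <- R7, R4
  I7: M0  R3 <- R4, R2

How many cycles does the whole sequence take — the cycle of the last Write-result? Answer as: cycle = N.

[I1] 1/2/7/8
[I2] 2/9/11/12  (RAW R4: wait I1 write@8)
[I3] 3/4/5/10  (WAR R2: wait I2 read@9)
[I4] 9/10/15/16  (struct: M0 busy until I1 writes@8)
[I5] 10/13/18/19  (RAW R0: wait I2 write@12)
[I6] 17/18/23/24  (struct: M0 busy until I4 writes@16)
[I7] 25/26/31/32  (struct: M0 busy until I6 writes@24)

cycle = 32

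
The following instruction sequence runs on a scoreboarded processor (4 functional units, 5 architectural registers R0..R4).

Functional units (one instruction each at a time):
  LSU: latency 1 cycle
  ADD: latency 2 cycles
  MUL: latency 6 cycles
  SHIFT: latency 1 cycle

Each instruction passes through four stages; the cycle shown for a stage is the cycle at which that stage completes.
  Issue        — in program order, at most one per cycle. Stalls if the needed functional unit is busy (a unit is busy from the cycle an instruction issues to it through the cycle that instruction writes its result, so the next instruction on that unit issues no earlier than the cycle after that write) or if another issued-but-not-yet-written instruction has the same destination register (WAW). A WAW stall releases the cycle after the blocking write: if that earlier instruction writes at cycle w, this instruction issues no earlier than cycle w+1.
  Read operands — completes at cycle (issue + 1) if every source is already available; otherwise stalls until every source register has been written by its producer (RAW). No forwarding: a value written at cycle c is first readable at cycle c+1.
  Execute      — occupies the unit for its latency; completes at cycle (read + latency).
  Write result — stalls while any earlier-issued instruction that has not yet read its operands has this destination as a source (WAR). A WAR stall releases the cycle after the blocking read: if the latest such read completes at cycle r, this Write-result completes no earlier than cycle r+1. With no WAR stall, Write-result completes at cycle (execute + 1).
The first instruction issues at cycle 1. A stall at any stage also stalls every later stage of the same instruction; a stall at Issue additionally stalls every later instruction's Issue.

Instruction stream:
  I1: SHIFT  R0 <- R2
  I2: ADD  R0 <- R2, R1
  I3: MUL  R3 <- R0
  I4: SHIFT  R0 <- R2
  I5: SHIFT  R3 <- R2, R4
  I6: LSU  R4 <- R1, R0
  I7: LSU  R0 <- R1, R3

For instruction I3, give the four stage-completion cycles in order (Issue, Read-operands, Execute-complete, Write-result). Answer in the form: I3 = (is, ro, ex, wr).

I3 = (6, 10, 16, 17)

t=1  issue I1 (SHIFT)
t=2  I1 read-ops
t=3  I1 finished on SHIFT
t=4  I1→R0
t=5  issue I2 (ADD)
t=6  I2 read-ops, issue I3 (MUL)
t=8  I2 finished on ADD
t=9  I2→R0
t=10  I3 read-ops, issue I4 (SHIFT)
t=11  I4 read-ops
t=12  I4 finished on SHIFT
t=13  I4→R0
t=16  I3 finished on MUL
t=17  I3→R3
t=18  issue I5 (SHIFT)
t=19  I5 read-ops, issue I6 (LSU)
t=20  I5 finished on SHIFT, I6 read-ops
t=21  I5→R3, I6 finished on LSU
t=22  I6→R4
t=23  issue I7 (LSU)
t=24  I7 read-ops
t=25  I7 finished on LSU
t=26  I7→R0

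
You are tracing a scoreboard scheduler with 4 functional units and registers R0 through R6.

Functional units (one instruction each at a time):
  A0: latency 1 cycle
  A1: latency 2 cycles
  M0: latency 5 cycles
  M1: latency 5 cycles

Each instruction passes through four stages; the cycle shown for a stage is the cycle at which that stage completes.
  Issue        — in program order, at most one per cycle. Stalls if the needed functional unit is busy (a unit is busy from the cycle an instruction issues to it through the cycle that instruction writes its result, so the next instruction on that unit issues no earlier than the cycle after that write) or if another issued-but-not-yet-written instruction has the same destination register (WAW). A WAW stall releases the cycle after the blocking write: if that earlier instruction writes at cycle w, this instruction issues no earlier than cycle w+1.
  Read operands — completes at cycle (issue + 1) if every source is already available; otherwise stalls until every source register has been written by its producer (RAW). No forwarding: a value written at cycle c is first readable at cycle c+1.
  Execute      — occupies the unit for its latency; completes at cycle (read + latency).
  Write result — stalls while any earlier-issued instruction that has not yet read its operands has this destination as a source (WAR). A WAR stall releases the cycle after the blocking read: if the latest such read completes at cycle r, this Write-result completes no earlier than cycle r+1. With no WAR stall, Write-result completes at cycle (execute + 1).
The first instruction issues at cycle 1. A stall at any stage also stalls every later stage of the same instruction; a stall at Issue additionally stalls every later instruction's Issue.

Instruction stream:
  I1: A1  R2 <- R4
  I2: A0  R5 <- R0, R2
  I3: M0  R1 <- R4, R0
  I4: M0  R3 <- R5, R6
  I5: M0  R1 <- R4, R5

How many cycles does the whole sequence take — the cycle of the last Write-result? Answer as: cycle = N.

t=1  issue I1 (A1)
t=2  I1 read-ops; issue I2 (A0)
t=3  issue I3 (M0)
t=4  I1 finished on A1; I3 read-ops
t=5  I1→R2
t=6  I2 read-ops
t=7  I2 finished on A0
t=8  I2→R5
t=9  I3 finished on M0
t=10  I3→R1
t=11  issue I4 (M0)
t=12  I4 read-ops
t=17  I4 finished on M0
t=18  I4→R3
t=19  issue I5 (M0)
t=20  I5 read-ops
t=25  I5 finished on M0
t=26  I5→R1

cycle = 26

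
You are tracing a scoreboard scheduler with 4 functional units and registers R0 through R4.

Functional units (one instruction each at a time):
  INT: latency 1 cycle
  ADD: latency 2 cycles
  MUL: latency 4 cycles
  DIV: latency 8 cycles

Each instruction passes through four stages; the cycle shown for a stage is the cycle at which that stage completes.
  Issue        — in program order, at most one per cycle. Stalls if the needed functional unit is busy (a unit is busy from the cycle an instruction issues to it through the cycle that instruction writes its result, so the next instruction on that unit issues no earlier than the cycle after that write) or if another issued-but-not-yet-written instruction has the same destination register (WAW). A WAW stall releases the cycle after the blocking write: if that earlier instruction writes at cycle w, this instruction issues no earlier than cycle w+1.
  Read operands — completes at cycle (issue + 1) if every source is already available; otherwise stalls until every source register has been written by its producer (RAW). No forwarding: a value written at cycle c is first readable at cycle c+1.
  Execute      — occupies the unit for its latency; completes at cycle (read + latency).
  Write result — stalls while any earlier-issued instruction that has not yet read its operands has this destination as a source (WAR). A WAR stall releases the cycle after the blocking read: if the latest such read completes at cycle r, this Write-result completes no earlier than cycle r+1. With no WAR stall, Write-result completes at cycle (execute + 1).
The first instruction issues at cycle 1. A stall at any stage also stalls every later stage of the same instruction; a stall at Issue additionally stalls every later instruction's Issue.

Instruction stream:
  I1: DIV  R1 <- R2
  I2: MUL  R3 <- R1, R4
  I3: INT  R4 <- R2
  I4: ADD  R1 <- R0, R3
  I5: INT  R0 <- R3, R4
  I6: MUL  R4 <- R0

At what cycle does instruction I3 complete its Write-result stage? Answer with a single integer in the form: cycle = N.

I1  is:1  ro:2  ex:10  wr:11
I2  is:2  ro:12  ex:16  wr:17  — RAW R1: wait I1 write@11
I3  is:3  ro:4  ex:5  wr:13  — WAR R4: wait I2 read@12
I4  is:12  ro:18  ex:20  wr:21  — WAW R1: wait I1 write@11, RAW R3: wait I2 write@17
I5  is:14  ro:18  ex:19  wr:20  — struct: INT busy until I3 writes@13, RAW R3: wait I2 write@17
I6  is:18  ro:21  ex:25  wr:26  — struct: MUL busy until I2 writes@17, RAW R0: wait I5 write@20

cycle = 13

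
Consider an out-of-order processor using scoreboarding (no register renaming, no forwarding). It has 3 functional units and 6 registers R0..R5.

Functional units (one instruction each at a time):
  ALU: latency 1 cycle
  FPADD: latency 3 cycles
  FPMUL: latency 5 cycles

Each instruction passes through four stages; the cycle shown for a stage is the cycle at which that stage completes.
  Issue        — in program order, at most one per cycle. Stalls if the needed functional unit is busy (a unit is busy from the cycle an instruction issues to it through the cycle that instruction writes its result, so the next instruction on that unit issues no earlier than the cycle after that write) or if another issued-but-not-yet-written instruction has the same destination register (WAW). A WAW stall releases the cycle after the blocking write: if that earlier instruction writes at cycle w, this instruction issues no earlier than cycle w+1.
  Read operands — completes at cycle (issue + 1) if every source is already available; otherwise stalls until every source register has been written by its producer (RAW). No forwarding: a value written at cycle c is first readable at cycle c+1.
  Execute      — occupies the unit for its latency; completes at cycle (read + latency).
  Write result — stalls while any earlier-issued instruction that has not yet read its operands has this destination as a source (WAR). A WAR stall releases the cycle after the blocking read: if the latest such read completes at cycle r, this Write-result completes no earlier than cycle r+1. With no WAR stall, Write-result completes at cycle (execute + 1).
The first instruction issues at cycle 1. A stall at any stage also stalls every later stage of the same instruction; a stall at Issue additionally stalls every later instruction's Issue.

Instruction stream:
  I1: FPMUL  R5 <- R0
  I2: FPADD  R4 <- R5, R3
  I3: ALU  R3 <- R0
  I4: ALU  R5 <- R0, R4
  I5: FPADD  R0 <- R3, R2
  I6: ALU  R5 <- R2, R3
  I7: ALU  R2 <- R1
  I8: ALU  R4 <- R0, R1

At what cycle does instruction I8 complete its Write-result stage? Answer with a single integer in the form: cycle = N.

cycle = 28

  I1 | 1 | 2 | 7 | 8
  I2 | 2 | 9 | 12 | 13   RAW R5: wait I1 write@8
  I3 | 3 | 4 | 5 | 10   WAR R3: wait I2 read@9
  I4 | 11 | 14 | 15 | 16   struct: ALU busy until I3 writes@10 · RAW R4: wait I2 write@13
  I5 | 14 | 15 | 18 | 19   struct: FPADD busy until I2 writes@13
  I6 | 17 | 18 | 19 | 20   struct: ALU busy until I4 writes@16
  I7 | 21 | 22 | 23 | 24   struct: ALU busy until I6 writes@20
  I8 | 25 | 26 | 27 | 28   struct: ALU busy until I7 writes@24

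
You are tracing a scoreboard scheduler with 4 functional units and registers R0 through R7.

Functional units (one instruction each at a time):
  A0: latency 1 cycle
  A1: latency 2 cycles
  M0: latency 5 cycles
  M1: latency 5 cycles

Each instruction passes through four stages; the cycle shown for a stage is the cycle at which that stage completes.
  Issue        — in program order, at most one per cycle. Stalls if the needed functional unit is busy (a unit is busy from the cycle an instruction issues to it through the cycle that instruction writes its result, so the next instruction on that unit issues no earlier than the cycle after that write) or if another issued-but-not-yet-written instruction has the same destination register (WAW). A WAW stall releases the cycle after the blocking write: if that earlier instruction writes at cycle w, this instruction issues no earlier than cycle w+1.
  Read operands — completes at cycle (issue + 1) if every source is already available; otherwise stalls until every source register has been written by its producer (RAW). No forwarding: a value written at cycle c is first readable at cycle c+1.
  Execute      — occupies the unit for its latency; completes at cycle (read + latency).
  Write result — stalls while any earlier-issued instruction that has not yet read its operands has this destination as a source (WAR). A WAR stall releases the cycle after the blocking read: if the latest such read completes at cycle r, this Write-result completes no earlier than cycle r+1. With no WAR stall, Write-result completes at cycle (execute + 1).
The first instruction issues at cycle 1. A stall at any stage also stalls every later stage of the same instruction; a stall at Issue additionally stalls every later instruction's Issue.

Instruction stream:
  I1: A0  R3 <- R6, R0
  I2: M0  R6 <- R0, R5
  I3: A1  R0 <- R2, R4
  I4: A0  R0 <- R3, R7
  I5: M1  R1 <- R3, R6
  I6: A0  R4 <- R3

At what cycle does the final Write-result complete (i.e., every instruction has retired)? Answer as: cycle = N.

cycle = 16

I1  is:1  ro:2  ex:3  wr:4
I2  is:2  ro:3  ex:8  wr:9
I3  is:3  ro:4  ex:6  wr:7
I4  is:8  ro:9  ex:10  wr:11  — WAW R0: wait I3 write@7
I5  is:9  ro:10  ex:15  wr:16
I6  is:12  ro:13  ex:14  wr:15  — struct: A0 busy until I4 writes@11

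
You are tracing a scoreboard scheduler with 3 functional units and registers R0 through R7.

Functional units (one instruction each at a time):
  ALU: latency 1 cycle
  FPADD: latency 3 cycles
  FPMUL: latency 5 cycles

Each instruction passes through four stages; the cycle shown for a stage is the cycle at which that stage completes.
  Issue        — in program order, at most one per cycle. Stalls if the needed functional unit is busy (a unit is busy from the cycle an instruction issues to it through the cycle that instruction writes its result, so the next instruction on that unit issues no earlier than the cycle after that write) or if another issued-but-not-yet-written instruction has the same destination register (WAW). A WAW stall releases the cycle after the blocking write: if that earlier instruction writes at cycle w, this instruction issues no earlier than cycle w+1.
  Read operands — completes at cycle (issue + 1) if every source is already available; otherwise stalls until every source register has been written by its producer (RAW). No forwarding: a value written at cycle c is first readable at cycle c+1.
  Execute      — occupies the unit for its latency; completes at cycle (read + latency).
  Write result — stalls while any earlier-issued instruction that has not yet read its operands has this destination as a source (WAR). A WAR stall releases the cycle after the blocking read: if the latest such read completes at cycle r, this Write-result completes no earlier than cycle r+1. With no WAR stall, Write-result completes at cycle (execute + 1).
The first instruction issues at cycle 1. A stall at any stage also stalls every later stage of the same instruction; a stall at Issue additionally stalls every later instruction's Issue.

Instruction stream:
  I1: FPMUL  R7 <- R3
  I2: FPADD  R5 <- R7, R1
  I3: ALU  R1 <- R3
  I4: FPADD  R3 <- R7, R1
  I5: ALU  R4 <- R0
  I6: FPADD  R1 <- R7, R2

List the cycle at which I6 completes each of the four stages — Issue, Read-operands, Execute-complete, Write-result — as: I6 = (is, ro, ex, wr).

[1] I1 dispatched to FPMUL
[2] I1 operands ready, I2 dispatched to FPADD
[3] I3 dispatched to ALU
[4] I3 operands ready
[5] I3 complete
[7] I1 complete
[8] R7←I1
[9] I2 operands ready
[10] R1←I3
[12] I2 complete
[13] R5←I2
[14] I4 dispatched to FPADD
[15] I4 operands ready, I5 dispatched to ALU
[16] I5 operands ready
[17] I5 complete
[18] I4 complete, R4←I5
[19] R3←I4
[20] I6 dispatched to FPADD
[21] I6 operands ready
[24] I6 complete
[25] R1←I6

I6 = (20, 21, 24, 25)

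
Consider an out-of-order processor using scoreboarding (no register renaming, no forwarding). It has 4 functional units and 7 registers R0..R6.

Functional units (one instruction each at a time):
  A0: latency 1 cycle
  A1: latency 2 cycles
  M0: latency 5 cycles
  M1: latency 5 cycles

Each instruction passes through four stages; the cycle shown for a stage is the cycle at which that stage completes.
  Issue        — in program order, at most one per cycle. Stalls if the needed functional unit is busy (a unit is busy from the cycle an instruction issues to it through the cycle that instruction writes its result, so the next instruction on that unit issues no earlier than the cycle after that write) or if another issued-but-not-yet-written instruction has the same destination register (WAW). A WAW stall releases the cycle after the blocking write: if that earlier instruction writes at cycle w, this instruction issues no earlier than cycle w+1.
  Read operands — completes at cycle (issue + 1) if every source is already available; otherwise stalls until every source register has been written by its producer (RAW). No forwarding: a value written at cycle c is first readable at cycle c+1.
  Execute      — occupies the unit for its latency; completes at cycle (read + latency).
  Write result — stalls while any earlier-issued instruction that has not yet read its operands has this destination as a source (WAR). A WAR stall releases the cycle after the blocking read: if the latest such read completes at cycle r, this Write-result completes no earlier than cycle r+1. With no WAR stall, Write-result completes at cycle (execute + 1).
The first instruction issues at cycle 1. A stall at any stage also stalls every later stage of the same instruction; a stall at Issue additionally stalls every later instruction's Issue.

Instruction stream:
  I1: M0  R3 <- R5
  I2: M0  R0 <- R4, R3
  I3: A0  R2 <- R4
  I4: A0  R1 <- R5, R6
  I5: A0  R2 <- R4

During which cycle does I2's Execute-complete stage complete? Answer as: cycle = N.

cycle = 15

c1: issue I1 (M0)
c2: I1 read-ops
c7: I1 finished on M0
c8: I1→R3
c9: issue I2 (M0)
c10: I2 read-ops · issue I3 (A0)
c11: I3 read-ops
c12: I3 finished on A0
c13: I3→R2
c14: issue I4 (A0)
c15: I2 finished on M0 · I4 read-ops
c16: I2→R0 · I4 finished on A0
c17: I4→R1
c18: issue I5 (A0)
c19: I5 read-ops
c20: I5 finished on A0
c21: I5→R2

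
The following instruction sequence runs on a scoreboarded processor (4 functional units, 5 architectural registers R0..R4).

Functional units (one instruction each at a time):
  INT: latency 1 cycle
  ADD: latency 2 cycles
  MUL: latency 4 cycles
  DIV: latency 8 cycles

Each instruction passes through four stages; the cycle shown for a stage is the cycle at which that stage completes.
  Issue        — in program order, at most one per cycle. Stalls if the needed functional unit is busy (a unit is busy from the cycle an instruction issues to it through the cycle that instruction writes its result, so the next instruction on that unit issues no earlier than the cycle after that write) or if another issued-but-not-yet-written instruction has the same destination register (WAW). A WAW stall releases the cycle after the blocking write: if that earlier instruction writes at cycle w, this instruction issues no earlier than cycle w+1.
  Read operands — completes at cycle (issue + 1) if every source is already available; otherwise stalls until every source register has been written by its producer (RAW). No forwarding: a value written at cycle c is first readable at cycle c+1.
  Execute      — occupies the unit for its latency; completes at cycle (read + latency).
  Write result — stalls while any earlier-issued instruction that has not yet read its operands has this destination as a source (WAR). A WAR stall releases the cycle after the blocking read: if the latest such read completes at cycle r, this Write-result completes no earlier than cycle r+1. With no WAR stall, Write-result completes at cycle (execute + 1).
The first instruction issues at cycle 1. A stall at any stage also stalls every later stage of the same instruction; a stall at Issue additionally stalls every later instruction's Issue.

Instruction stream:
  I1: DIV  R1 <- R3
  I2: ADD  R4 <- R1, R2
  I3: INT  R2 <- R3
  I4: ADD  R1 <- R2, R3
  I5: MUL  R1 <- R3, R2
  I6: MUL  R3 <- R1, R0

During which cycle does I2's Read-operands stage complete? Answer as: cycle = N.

cycle = 12

I1: IS=1 RO=2 EX=10 WR=11
I2: IS=2 RO=12 EX=14 WR=15  [RAW R1: wait I1 write@11]
I3: IS=3 RO=4 EX=5 WR=13  [WAR R2: wait I2 read@12]
I4: IS=16 RO=17 EX=19 WR=20  [struct: ADD busy until I2 writes@15]
I5: IS=21 RO=22 EX=26 WR=27  [WAW R1: wait I4 write@20]
I6: IS=28 RO=29 EX=33 WR=34  [struct: MUL busy until I5 writes@27]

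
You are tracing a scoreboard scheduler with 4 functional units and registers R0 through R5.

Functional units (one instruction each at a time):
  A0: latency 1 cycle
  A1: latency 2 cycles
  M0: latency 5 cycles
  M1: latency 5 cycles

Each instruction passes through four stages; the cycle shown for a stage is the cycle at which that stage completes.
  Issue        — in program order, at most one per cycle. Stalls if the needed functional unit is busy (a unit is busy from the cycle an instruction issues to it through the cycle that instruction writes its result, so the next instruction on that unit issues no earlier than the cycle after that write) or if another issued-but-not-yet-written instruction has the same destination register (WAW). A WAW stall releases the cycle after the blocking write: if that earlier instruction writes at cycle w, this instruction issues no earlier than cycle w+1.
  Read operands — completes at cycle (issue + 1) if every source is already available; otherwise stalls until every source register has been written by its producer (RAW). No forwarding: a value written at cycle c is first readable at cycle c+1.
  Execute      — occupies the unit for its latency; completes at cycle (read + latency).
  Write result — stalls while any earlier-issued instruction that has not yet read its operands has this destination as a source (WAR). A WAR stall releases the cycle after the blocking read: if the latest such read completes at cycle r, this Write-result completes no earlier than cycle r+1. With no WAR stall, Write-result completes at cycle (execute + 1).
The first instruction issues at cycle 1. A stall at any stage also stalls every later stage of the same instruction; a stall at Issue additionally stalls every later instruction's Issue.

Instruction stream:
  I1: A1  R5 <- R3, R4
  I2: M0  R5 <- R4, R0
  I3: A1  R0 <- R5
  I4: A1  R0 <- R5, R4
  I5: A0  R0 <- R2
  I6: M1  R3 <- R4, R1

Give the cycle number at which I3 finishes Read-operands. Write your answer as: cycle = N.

cycle = 14

I1  is:1  ro:2  ex:4  wr:5
I2  is:6  ro:7  ex:12  wr:13  — WAW R5: wait I1 write@5
I3  is:7  ro:14  ex:16  wr:17  — RAW R5: wait I2 write@13
I4  is:18  ro:19  ex:21  wr:22  — struct: A1 busy until I3 writes@17
I5  is:23  ro:24  ex:25  wr:26  — WAW R0: wait I4 write@22
I6  is:24  ro:25  ex:30  wr:31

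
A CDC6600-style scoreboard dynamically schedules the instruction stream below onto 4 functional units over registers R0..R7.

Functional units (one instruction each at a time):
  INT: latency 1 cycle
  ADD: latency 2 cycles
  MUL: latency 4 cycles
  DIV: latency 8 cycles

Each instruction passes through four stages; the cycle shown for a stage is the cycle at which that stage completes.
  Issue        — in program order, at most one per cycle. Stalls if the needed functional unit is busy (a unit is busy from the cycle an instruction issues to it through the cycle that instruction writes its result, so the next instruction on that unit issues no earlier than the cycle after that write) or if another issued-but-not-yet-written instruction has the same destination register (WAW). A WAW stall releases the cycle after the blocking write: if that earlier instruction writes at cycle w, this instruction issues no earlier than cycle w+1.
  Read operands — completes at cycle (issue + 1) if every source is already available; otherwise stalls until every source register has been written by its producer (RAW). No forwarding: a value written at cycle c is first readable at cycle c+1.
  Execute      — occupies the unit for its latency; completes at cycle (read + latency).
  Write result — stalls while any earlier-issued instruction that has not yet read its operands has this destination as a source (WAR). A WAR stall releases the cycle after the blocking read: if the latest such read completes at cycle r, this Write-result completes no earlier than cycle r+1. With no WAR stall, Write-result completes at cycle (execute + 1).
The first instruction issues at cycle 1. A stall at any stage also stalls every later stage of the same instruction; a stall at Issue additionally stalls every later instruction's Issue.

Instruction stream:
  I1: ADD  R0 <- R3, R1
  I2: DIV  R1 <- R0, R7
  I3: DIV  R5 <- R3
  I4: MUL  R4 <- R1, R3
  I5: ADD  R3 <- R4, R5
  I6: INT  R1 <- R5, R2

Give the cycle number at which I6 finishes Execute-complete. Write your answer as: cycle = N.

cycle 1: I1→ADD
cycle 2: I1 RO, I2→DIV
cycle 4: I1 EX
cycle 5: I1 WR R0
cycle 6: I2 RO
cycle 14: I2 EX
cycle 15: I2 WR R1
cycle 16: I3→DIV
cycle 17: I3 RO, I4→MUL
cycle 18: I4 RO, I5→ADD
cycle 19: I6→INT
cycle 22: I4 EX
cycle 23: I4 WR R4
cycle 25: I3 EX
cycle 26: I3 WR R5
cycle 27: I5 RO, I6 RO
cycle 28: I6 EX
cycle 29: I5 EX, I6 WR R1
cycle 30: I5 WR R3

cycle = 28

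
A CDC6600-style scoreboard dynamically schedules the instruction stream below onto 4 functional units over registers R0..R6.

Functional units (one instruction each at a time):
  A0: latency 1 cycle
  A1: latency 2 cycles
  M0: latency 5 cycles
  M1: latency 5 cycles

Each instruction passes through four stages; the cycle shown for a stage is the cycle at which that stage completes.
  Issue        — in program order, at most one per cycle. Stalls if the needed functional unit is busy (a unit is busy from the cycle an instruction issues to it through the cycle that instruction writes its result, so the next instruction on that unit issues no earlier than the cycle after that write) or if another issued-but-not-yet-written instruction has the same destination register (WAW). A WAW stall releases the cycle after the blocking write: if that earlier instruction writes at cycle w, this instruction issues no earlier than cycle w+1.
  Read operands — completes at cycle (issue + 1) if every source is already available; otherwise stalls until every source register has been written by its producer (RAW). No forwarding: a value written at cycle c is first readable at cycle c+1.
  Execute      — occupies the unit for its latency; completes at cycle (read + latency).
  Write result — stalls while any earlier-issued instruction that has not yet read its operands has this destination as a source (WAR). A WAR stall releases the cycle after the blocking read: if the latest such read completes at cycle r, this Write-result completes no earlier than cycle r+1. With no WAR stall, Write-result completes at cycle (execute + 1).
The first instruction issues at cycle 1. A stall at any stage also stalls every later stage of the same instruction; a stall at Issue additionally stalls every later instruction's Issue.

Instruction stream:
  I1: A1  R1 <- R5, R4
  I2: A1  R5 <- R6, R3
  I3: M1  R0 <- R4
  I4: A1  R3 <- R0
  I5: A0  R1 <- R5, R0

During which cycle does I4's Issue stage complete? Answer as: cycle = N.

[1] issue I1 (A1)
[2] I1 read-ops
[4] I1 finished on A1
[5] I1→R1
[6] issue I2 (A1)
[7] I2 read-ops; issue I3 (M1)
[8] I3 read-ops
[9] I2 finished on A1
[10] I2→R5
[11] issue I4 (A1)
[12] issue I5 (A0)
[13] I3 finished on M1
[14] I3→R0
[15] I4 read-ops; I5 read-ops
[16] I5 finished on A0
[17] I4 finished on A1; I5→R1
[18] I4→R3

cycle = 11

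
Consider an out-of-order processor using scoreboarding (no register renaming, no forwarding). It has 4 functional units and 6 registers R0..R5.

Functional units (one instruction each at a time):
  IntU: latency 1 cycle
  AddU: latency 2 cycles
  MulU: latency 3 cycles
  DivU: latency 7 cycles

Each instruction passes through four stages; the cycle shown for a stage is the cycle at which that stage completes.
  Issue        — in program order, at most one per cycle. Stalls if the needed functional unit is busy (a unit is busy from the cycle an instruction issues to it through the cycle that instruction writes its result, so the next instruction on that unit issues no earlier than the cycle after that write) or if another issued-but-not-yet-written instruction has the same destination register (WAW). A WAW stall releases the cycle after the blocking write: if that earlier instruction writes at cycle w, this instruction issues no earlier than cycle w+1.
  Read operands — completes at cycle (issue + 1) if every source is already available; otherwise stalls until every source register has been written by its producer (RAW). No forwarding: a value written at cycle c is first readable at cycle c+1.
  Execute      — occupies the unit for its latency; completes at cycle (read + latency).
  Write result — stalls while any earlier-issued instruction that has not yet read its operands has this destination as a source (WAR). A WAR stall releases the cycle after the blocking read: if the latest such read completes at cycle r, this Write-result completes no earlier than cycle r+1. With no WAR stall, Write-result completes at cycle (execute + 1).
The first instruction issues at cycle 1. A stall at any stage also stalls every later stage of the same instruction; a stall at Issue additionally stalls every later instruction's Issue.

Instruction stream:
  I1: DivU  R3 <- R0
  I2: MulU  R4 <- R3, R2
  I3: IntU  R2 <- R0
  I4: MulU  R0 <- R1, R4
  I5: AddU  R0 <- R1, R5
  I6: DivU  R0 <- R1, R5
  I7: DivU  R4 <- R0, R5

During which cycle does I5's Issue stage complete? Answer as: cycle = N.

t=1  I1 dispatched to DivU
t=2  I1 operands ready; I2 dispatched to MulU
t=3  I3 dispatched to IntU
t=4  I3 operands ready
t=5  I3 complete
t=9  I1 complete
t=10  R3←I1
t=11  I2 operands ready
t=12  R2←I3
t=14  I2 complete
t=15  R4←I2
t=16  I4 dispatched to MulU
t=17  I4 operands ready
t=20  I4 complete
t=21  R0←I4
t=22  I5 dispatched to AddU
t=23  I5 operands ready
t=25  I5 complete
t=26  R0←I5
t=27  I6 dispatched to DivU
t=28  I6 operands ready
t=35  I6 complete
t=36  R0←I6
t=37  I7 dispatched to DivU
t=38  I7 operands ready
t=45  I7 complete
t=46  R4←I7

cycle = 22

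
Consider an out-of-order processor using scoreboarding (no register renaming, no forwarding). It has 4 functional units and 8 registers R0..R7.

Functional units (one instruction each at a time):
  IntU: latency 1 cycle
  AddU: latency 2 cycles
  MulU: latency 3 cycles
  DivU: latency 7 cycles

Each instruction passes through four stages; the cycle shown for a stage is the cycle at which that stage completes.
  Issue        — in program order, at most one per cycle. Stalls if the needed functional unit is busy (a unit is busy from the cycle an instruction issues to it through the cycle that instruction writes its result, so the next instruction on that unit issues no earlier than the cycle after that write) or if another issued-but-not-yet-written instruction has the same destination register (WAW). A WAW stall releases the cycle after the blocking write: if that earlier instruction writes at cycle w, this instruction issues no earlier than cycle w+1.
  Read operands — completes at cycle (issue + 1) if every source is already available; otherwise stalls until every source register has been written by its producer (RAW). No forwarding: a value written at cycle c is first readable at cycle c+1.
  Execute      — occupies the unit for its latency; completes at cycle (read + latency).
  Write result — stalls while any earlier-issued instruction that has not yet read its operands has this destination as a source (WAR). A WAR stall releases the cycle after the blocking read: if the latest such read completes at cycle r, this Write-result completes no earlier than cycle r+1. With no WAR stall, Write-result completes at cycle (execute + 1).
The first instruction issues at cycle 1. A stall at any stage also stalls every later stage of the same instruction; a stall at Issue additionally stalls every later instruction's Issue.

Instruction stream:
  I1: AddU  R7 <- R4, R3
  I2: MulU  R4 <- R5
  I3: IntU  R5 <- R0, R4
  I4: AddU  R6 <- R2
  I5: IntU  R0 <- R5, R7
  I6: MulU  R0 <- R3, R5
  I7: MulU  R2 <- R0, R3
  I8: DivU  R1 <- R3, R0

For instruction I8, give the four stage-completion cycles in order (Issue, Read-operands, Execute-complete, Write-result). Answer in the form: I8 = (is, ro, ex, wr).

I1: IS=1 RO=2 EX=4 WR=5
I2: IS=2 RO=3 EX=6 WR=7
I3: IS=3 RO=8 EX=9 WR=10  [RAW R4: wait I2 write@7]
I4: IS=6 RO=7 EX=9 WR=10  [struct: AddU busy until I1 writes@5]
I5: IS=11 RO=12 EX=13 WR=14  [struct: IntU busy until I3 writes@10]
I6: IS=15 RO=16 EX=19 WR=20  [WAW R0: wait I5 write@14]
I7: IS=21 RO=22 EX=25 WR=26  [struct: MulU busy until I6 writes@20]
I8: IS=22 RO=23 EX=30 WR=31

I8 = (22, 23, 30, 31)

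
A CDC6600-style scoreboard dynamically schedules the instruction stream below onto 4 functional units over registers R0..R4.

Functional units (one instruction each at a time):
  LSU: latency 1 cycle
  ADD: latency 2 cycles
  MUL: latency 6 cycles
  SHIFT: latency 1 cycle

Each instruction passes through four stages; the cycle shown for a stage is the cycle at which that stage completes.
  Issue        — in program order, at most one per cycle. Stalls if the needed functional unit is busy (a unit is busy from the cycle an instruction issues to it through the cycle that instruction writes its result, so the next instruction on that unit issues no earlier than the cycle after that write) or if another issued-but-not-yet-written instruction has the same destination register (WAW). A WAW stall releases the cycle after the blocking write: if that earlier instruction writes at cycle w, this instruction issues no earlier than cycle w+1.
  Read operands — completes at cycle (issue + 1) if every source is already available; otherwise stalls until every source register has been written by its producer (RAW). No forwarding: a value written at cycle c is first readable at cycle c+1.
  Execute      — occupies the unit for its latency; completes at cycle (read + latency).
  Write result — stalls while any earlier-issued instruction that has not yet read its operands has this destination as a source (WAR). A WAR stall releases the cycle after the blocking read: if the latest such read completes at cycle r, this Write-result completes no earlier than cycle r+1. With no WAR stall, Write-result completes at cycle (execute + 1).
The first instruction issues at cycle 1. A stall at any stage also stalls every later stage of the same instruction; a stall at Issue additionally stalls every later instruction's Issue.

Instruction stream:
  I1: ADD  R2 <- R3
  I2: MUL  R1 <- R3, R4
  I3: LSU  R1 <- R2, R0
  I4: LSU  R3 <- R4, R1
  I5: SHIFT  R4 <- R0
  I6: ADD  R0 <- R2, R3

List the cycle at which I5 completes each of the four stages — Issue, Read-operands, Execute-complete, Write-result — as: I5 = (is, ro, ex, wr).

I5 = (16, 17, 18, 19)

[1] I1→ADD
[2] I1 RO; I2→MUL
[3] I2 RO
[4] I1 EX
[5] I1 WR R2
[9] I2 EX
[10] I2 WR R1
[11] I3→LSU
[12] I3 RO
[13] I3 EX
[14] I3 WR R1
[15] I4→LSU
[16] I4 RO; I5→SHIFT
[17] I4 EX; I5 RO; I6→ADD
[18] I4 WR R3; I5 EX
[19] I5 WR R4; I6 RO
[21] I6 EX
[22] I6 WR R0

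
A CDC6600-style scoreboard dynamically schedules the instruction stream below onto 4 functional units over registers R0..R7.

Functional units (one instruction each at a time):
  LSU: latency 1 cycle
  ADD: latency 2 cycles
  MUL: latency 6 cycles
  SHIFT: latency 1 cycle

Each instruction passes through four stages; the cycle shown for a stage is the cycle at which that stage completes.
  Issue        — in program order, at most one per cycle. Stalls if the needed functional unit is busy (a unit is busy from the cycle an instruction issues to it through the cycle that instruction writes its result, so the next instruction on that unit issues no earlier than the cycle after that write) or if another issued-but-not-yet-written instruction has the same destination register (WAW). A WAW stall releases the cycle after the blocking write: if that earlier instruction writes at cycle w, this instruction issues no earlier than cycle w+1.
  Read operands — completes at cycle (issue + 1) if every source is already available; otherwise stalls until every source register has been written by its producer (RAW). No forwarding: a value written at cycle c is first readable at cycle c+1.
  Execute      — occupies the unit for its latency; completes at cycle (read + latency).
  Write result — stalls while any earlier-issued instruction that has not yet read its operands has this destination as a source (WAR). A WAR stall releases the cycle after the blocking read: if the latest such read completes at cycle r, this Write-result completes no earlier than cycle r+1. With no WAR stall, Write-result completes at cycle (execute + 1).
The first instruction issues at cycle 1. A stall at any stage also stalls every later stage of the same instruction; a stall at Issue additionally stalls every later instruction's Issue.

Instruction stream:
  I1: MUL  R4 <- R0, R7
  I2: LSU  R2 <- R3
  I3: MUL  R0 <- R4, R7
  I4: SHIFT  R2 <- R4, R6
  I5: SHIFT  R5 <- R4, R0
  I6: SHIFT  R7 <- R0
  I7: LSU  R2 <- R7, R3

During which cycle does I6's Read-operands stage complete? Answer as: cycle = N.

cycle = 23

I1  is:1  ro:2  ex:8  wr:9
I2  is:2  ro:3  ex:4  wr:5
I3  is:10  ro:11  ex:17  wr:18  — struct: MUL busy until I1 writes@9
I4  is:11  ro:12  ex:13  wr:14
I5  is:15  ro:19  ex:20  wr:21  — struct: SHIFT busy until I4 writes@14, RAW R0: wait I3 write@18
I6  is:22  ro:23  ex:24  wr:25  — struct: SHIFT busy until I5 writes@21
I7  is:23  ro:26  ex:27  wr:28  — RAW R7: wait I6 write@25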